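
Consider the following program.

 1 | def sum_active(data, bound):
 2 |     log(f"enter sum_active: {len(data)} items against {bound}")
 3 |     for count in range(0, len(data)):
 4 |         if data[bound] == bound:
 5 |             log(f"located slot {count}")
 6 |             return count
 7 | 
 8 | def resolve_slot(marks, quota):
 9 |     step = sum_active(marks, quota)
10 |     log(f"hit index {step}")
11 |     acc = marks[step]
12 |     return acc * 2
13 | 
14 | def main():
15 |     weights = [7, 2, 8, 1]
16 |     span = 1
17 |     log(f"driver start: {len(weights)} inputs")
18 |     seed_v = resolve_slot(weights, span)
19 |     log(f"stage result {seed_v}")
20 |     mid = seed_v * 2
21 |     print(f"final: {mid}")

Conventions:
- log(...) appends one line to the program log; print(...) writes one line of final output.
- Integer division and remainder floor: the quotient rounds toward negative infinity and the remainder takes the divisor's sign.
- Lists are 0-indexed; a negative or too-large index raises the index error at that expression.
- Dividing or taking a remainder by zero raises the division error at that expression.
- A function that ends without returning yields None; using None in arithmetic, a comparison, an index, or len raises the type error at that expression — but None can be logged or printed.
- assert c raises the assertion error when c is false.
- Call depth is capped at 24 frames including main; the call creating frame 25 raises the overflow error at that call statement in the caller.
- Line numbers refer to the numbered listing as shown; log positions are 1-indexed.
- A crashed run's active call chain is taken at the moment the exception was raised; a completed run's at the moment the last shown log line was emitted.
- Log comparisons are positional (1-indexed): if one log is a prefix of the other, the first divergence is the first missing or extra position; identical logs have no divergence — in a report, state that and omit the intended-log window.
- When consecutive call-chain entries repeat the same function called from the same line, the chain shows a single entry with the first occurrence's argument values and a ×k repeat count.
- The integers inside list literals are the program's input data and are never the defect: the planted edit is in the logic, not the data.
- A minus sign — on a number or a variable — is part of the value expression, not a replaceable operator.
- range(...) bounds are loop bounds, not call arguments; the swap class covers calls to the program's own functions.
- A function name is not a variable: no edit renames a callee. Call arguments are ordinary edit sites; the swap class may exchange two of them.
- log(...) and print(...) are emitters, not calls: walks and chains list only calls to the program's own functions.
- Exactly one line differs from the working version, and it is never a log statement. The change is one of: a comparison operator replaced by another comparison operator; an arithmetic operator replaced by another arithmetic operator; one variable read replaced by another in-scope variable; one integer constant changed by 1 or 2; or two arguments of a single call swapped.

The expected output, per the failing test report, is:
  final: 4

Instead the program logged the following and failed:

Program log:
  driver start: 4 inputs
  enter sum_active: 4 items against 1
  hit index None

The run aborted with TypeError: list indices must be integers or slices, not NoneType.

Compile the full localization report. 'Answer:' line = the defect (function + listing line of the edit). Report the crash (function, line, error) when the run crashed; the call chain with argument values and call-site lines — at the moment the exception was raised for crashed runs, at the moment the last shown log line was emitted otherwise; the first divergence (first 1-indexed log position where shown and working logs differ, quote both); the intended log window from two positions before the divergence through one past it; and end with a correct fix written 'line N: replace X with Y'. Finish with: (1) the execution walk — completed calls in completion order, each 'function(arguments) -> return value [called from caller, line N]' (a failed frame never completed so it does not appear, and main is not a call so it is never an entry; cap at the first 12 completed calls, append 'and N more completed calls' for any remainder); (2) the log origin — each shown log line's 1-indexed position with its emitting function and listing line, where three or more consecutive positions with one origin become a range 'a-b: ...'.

Answer: the defect is in sum_active at line 4.
The tell: At log position 3 the runs split — shown 'hit index None', but the working version logs 'located slot 3'.
Crash: resolve_slot, line 11, TypeError.
Call chain: main -> resolve_slot([7, 2, 8, 1], 1) (called at line 18).
First divergence: position 3; shown 'hit index None' vs intended 'located slot 3'.
Intended log window:
  1: driver start: 4 inputs
  2: enter sum_active: 4 items against 1
  3: located slot 3
  4: hit index 3
Execution walk:
  sum_active([7, 2, 8, 1], 1) -> None  [called from resolve_slot, line 9]
Log line origins:
  1: emitted by main (line 17)
  2: emitted by sum_active (line 2)
  3: emitted by resolve_slot (line 10)
A correct fix: line 4: replace `data[bound]` with `data[count]`.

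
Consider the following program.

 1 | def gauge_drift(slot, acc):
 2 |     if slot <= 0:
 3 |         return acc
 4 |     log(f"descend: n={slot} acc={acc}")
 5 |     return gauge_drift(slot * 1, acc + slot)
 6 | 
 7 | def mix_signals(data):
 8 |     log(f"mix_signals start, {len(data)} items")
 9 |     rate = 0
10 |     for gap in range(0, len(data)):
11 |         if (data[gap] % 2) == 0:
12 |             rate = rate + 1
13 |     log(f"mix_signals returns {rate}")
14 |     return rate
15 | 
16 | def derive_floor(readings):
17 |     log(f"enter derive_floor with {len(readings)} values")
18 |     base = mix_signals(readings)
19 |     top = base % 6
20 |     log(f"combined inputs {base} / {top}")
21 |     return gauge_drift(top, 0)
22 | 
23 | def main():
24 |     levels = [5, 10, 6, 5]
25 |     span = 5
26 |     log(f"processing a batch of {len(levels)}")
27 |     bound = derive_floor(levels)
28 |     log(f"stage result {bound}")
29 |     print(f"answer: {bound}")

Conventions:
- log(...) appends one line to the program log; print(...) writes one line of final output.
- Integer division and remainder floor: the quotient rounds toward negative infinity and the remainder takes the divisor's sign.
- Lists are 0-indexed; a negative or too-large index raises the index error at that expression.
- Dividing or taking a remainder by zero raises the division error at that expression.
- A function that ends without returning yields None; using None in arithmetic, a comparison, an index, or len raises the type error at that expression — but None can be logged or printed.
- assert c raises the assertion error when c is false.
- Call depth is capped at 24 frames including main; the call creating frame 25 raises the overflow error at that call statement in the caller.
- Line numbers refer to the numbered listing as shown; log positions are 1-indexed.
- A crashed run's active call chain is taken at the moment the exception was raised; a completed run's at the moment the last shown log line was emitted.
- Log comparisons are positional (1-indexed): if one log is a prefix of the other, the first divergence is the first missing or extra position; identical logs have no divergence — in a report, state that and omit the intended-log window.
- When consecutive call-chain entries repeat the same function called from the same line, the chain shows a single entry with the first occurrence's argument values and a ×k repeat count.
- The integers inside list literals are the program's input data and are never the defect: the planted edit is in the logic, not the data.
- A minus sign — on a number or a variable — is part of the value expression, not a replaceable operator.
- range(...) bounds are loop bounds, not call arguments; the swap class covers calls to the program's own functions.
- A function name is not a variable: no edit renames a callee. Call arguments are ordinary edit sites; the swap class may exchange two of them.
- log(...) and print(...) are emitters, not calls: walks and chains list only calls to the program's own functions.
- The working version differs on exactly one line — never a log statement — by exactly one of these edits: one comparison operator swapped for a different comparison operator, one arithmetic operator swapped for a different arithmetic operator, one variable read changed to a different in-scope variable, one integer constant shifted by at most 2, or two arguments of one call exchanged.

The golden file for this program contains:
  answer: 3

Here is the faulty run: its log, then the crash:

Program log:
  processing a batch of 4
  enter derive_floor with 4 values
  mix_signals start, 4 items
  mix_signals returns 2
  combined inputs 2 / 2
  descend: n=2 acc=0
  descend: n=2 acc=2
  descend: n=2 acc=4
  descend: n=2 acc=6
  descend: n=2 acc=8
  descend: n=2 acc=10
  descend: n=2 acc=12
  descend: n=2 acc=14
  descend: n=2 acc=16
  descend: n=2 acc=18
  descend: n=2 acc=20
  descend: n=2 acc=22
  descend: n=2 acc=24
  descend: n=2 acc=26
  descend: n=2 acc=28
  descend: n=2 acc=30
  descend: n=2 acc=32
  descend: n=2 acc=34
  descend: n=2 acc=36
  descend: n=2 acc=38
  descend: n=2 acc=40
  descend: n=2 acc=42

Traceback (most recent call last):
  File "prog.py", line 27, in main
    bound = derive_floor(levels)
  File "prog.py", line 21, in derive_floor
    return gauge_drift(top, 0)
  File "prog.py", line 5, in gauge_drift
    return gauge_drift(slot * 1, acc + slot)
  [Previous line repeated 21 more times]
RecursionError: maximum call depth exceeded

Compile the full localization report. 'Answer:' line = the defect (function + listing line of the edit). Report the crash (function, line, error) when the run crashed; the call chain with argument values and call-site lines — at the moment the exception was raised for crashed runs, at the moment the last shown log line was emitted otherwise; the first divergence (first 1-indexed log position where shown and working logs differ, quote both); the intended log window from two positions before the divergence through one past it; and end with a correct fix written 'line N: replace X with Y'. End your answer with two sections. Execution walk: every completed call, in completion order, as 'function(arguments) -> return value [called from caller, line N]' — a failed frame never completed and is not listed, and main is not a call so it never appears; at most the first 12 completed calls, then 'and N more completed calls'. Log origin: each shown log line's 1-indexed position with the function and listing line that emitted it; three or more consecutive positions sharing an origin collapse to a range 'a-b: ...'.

Answer: the defect is in gauge_drift at line 5.
Core observation: Log line 7 is where behavior first shows: 'descend: n=2 acc=2' appears instead of 'descend: n=1 acc=2'.
Crash: gauge_drift, line 5, RecursionError.
Call chain: main -> derive_floor([5, 10, 6, 5]) (called at line 27) -> gauge_drift(2, 0) (called at line 21) -> gauge_drift(2, 2) (called at line 5) ×21.
First divergence: at position 7 the run shows 'descend: n=2 acc=2' where the working version logs 'descend: n=1 acc=2'.
Intended log window:
  5: combined inputs 2 / 2
  6: descend: n=2 acc=0
  7: descend: n=1 acc=2
  8: stage result 3
Execution walk:
  mix_signals([5, 10, 6, 5]) -> 2  [called from derive_floor, line 18]
Log origins:
  1 — main, line 26
  2 — derive_floor, line 17
  3 — mix_signals, line 8
  4 — mix_signals, line 13
  5 — derive_floor, line 20
  6-27 — gauge_drift, line 4
A correct fix: line 5: replace `*` with `-`.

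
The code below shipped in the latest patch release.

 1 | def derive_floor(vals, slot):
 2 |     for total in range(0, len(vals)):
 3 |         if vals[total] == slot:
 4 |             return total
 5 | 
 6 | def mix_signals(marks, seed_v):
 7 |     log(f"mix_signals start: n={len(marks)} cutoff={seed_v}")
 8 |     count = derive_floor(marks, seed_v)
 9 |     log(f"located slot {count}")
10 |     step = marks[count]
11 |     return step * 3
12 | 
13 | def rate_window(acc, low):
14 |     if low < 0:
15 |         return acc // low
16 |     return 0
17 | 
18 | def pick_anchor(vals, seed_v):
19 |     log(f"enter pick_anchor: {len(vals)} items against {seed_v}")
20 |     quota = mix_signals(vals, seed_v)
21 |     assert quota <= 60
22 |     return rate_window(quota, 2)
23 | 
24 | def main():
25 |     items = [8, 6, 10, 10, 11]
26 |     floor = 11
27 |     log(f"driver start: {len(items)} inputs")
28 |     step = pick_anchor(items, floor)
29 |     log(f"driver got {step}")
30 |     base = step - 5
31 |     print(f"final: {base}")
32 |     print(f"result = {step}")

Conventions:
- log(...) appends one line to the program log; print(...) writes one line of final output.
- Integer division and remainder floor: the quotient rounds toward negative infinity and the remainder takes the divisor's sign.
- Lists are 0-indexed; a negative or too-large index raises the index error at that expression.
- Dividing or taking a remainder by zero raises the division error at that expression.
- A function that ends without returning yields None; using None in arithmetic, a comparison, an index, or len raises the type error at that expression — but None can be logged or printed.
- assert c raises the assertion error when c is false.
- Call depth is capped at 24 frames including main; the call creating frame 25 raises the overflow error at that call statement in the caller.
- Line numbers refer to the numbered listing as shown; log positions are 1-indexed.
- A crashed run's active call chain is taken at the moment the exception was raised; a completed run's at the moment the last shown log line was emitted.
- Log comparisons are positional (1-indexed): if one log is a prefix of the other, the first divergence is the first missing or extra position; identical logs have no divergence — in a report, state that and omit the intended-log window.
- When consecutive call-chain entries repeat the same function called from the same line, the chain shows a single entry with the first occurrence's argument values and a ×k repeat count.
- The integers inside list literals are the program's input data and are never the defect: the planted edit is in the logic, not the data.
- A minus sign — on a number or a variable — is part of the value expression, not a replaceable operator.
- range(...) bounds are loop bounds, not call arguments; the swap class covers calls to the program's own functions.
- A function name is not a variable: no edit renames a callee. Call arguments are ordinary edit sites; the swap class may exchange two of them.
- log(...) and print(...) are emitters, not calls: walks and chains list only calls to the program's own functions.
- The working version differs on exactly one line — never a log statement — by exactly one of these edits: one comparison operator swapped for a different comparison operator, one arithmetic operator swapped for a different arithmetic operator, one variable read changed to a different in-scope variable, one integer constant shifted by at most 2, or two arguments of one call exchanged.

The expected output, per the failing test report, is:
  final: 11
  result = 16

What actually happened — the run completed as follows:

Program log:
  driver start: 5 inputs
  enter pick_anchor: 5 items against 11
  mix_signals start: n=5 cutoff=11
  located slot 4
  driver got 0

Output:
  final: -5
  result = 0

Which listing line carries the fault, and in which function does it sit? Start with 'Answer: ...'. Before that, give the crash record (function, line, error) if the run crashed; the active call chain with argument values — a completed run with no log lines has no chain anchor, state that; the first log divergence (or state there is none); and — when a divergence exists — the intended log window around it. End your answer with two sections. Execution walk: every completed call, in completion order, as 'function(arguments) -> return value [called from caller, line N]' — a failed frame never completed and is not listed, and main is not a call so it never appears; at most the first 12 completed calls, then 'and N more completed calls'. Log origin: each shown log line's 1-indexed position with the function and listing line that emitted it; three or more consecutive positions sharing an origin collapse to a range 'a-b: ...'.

Answer: the defect is in rate_window at line 14.
Key observation: The log first diverges at position 5: the faulty run prints 'driver got 0' where the working version prints 'driver got 16'.
Call chain: main.
First divergence: at position 5 the run shows 'driver got 0' where the working version logs 'driver got 16'.
Intended log window:
  3: mix_signals start: n=5 cutoff=11
  4: located slot 4
  5: driver got 16
Execution walk:
  derive_floor([8, 6, 10, 10, 11], 11) -> 4  [called from mix_signals, line 8]
  mix_signals([8, 6, 10, 10, 11], 11) -> 33  [called from pick_anchor, line 20]
  rate_window(33, 2) -> 0  [called from pick_anchor, line 22]
  pick_anchor([8, 6, 10, 10, 11], 11) -> 0  [called from main, line 28]
Log line origins:
  1 — main, line 27
  2 — pick_anchor, line 19
  3 — mix_signals, line 7
  4 — mix_signals, line 9
  5 — main, line 29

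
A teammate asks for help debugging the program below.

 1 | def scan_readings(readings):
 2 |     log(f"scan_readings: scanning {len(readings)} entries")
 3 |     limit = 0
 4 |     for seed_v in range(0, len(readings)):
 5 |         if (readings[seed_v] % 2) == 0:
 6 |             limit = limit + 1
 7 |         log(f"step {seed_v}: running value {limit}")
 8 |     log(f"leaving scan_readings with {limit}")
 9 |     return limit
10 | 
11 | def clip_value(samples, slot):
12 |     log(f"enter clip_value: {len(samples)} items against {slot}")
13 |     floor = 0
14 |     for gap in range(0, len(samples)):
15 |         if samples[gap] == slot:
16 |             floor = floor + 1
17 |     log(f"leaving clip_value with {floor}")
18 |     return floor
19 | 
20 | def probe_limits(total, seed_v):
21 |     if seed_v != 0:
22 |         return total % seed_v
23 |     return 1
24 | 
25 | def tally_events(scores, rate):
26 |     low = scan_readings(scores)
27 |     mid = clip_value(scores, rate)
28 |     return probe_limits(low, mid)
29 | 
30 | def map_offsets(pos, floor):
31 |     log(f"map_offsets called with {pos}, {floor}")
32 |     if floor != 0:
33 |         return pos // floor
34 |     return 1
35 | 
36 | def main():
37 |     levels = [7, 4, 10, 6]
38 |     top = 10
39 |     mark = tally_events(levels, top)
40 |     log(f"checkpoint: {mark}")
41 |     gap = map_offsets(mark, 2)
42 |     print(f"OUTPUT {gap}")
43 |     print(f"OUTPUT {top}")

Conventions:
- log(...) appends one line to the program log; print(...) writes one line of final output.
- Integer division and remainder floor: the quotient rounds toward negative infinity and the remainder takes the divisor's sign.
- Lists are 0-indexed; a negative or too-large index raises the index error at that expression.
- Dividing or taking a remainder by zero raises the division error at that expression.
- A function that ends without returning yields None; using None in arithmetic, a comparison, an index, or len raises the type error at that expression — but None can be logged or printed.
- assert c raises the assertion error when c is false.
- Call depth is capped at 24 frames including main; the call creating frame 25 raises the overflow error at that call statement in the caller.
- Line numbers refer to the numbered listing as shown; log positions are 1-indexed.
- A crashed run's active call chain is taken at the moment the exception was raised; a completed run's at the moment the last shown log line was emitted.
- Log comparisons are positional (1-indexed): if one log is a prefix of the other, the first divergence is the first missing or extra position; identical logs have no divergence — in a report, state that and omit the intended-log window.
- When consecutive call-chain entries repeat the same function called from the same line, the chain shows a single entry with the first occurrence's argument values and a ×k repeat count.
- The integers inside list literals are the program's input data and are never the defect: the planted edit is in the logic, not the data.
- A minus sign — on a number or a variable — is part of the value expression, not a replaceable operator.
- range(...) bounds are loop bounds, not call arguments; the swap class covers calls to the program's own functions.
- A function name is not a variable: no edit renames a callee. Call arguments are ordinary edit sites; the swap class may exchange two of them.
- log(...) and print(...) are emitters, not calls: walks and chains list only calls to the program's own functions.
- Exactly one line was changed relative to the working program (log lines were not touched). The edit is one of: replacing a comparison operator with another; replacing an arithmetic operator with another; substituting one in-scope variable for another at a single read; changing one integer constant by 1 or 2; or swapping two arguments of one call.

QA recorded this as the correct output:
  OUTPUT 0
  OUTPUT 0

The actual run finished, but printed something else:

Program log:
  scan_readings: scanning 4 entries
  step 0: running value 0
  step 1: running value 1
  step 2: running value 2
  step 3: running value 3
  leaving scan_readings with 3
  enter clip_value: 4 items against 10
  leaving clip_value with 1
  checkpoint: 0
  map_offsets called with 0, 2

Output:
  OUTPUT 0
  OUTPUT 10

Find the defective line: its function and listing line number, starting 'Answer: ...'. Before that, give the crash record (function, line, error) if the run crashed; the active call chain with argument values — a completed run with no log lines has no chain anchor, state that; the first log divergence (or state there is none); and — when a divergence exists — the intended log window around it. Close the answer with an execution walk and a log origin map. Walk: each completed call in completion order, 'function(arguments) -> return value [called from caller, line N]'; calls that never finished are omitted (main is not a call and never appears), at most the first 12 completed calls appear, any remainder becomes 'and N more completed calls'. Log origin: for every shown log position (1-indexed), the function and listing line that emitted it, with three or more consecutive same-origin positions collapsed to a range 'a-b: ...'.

Answer: the defect is in main at line 43.
The tell: Log streams are identical — the defect surfaces only in the printed output.
Call chain: main -> map_offsets(0, 2) (called at line 41).
First divergence: none; the two logs match at every position.
Execution walk:
  scan_readings([7, 4, 10, 6]) -> 3  [called from tally_events, line 26]
  clip_value([7, 4, 10, 6], 10) -> 1  [called from tally_events, line 27]
  probe_limits(3, 1) -> 0  [called from tally_events, line 28]
  tally_events([7, 4, 10, 6], 10) -> 0  [called from main, line 39]
  map_offsets(0, 2) -> 0  [called from main, line 41]
Origin of each log line:
  1: from scan_readings, line 2
  2-5: from scan_readings, line 7
  6: from scan_readings, line 8
  7: from clip_value, line 12
  8: from clip_value, line 17
  9: from main, line 40
  10: from map_offsets, line 31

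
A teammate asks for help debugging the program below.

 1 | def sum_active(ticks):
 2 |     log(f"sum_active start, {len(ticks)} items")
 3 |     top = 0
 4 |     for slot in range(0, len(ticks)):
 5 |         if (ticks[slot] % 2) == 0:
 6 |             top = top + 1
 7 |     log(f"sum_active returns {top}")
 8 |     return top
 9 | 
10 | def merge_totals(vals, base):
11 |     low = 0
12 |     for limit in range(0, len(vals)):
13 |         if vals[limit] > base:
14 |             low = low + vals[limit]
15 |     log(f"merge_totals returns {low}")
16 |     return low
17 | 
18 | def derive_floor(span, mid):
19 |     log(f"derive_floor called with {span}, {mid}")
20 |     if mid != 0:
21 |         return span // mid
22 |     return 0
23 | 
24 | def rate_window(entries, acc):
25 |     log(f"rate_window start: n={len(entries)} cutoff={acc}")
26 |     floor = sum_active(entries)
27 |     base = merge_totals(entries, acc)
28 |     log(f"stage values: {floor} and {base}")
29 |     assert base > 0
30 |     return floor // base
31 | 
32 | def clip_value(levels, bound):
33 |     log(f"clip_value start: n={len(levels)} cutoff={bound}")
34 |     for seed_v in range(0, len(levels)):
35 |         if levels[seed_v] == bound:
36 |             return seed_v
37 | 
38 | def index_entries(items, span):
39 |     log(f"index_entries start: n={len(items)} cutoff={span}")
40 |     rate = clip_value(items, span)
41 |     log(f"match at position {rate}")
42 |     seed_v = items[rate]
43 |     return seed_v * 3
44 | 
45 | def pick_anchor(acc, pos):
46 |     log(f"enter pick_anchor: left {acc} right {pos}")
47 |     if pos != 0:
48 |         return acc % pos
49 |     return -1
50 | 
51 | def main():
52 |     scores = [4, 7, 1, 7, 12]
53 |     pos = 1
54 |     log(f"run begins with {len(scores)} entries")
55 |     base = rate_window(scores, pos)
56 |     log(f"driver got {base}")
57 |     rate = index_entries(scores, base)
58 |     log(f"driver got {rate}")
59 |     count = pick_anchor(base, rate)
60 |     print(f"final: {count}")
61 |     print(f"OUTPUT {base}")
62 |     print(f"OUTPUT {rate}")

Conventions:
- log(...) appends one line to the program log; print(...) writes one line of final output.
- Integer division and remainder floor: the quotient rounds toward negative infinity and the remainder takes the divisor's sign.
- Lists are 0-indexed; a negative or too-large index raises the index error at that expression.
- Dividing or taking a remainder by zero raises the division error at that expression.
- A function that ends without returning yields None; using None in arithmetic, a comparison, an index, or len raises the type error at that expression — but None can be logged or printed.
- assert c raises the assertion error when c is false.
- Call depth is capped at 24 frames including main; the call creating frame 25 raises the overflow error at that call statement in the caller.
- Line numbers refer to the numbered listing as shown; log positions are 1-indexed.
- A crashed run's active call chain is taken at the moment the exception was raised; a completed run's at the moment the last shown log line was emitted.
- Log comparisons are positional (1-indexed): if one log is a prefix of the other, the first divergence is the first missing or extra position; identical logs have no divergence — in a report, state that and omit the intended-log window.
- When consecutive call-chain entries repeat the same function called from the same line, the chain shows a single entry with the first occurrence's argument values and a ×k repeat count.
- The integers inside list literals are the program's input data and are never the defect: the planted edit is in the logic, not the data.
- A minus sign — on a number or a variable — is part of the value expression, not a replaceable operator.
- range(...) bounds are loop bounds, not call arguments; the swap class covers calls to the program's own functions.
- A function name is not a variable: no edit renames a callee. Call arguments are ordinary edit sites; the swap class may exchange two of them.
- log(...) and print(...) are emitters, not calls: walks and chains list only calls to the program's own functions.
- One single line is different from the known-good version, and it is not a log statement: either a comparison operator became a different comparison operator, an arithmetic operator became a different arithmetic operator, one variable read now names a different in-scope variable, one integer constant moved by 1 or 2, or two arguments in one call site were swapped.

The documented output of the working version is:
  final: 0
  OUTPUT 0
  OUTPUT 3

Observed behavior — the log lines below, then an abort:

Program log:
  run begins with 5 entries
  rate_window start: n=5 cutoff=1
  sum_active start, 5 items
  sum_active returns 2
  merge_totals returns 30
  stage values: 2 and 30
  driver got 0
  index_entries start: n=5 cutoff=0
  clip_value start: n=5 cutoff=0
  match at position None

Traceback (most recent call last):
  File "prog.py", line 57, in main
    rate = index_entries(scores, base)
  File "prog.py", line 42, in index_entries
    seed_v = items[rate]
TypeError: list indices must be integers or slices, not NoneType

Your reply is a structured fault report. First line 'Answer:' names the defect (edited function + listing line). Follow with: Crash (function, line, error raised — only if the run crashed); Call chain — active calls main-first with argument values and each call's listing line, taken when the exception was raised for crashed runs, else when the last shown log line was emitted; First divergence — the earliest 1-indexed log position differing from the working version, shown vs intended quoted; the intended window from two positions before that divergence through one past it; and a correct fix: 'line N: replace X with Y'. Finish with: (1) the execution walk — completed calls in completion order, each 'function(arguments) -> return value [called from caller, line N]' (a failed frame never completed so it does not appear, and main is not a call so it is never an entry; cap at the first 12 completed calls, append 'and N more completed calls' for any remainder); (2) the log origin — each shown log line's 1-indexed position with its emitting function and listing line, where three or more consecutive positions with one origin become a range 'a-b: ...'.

Answer: the defect is in main at line 57.
Key observation: Position 8 is the first bad log line: 'index_entries start: n=5 cutoff=0' should read 'index_entries start: n=5 cutoff=1'.
Crash: index_entries, line 42, TypeError.
Call chain: main -> index_entries([4, 7, 1, 7, 12], 0) (called at line 57).
First divergence: at position 8 the run shows 'index_entries start: n=5 cutoff=0' where the working version logs 'index_entries start: n=5 cutoff=1'.
Intended log window:
  6: stage values: 2 and 30
  7: driver got 0
  8: index_entries start: n=5 cutoff=1
  9: clip_value start: n=5 cutoff=1
Execution walk:
  sum_active([4, 7, 1, 7, 12]) -> 2  [called from rate_window, line 26]
  merge_totals([4, 7, 1, 7, 12], 1) -> 30  [called from rate_window, line 27]
  rate_window([4, 7, 1, 7, 12], 1) -> 0  [called from main, line 55]
  clip_value([4, 7, 1, 7, 12], 0) -> None  [called from index_entries, line 40]
Log origin:
  1: logged in main at line 54
  2: logged in rate_window at line 25
  3: logged in sum_active at line 2
  4: logged in sum_active at line 7
  5: logged in merge_totals at line 15
  6: logged in rate_window at line 28
  7: logged in main at line 56
  8: logged in index_entries at line 39
  9: logged in clip_value at line 33
  10: logged in index_entries at line 41
A correct fix: line 57: replace `base` with `pos`.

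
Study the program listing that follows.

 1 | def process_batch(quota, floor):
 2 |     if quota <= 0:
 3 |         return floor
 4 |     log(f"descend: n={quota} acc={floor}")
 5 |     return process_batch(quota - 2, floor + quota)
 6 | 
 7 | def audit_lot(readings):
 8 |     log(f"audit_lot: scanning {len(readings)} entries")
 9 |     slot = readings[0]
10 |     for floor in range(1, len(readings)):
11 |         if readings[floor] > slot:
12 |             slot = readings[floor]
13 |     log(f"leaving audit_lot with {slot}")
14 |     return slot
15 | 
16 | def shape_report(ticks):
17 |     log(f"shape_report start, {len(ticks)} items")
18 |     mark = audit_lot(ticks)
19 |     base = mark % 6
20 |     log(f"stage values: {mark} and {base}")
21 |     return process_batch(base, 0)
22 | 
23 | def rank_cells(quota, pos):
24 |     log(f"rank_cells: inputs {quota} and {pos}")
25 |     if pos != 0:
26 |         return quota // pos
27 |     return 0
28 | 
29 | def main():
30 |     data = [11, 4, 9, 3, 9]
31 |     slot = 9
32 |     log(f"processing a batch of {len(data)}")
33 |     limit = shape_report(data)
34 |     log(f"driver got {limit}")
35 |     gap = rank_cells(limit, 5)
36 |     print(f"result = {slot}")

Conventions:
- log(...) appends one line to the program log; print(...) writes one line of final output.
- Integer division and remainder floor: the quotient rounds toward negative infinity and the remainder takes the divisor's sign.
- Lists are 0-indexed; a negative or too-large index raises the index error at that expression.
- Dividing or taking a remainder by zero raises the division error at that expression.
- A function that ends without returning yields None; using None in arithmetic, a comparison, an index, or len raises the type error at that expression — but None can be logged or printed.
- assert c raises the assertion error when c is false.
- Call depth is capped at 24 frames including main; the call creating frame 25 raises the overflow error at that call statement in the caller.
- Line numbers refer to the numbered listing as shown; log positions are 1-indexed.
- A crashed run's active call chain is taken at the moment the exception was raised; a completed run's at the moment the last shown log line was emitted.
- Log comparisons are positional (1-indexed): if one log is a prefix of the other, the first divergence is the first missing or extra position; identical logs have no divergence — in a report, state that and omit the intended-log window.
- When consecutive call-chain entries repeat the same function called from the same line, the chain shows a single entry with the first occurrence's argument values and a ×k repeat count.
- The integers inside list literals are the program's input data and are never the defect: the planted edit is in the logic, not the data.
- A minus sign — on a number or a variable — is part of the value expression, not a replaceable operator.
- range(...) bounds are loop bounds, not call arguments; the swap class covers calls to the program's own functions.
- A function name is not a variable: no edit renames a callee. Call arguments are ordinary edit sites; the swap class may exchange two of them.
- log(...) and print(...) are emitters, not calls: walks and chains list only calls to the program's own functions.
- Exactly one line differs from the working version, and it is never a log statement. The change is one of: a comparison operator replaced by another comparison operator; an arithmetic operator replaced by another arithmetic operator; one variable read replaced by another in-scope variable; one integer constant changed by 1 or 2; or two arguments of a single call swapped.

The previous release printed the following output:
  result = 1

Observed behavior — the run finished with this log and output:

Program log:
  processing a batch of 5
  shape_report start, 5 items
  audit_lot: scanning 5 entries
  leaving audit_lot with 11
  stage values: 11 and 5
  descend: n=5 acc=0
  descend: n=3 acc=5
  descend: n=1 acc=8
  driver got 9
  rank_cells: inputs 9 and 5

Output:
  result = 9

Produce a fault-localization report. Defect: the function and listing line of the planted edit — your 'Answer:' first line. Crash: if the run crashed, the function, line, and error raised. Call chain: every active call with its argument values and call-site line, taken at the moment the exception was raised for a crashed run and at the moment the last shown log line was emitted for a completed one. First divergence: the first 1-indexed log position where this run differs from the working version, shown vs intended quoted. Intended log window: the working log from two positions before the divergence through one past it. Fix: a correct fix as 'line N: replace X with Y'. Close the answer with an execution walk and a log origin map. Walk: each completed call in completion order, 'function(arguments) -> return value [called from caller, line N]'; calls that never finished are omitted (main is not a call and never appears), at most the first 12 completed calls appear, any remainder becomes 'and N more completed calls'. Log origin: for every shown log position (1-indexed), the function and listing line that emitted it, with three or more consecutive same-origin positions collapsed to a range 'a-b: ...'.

Answer: the defect is in main at line 36.
The tell: Every logged value matches the working version; the printed result is what differs.
Call chain: main -> rank_cells(9, 5) (called at line 35).
First divergence: none — the logs agree in full.
Execution walk:
  audit_lot([11, 4, 9, 3, 9]) -> 11  [called from shape_report, line 18]
  process_batch(-1, 9) -> 9  [called from process_batch, line 5]
  process_batch(1, 8) -> 9  [called from process_batch, line 5]
  process_batch(3, 5) -> 9  [called from process_batch, line 5]
  process_batch(5, 0) -> 9  [called from shape_report, line 21]
  shape_report([11, 4, 9, 3, 9]) -> 9  [called from main, line 33]
  rank_cells(9, 5) -> 1  [called from main, line 35]
Log line origins:
  1 — main, line 32
  2 — shape_report, line 17
  3 — audit_lot, line 8
  4 — audit_lot, line 13
  5 — shape_report, line 20
  6-8 — process_batch, line 4
  9 — main, line 34
  10 — rank_cells, line 24
A correct fix: line 36: replace `slot` with `gap`.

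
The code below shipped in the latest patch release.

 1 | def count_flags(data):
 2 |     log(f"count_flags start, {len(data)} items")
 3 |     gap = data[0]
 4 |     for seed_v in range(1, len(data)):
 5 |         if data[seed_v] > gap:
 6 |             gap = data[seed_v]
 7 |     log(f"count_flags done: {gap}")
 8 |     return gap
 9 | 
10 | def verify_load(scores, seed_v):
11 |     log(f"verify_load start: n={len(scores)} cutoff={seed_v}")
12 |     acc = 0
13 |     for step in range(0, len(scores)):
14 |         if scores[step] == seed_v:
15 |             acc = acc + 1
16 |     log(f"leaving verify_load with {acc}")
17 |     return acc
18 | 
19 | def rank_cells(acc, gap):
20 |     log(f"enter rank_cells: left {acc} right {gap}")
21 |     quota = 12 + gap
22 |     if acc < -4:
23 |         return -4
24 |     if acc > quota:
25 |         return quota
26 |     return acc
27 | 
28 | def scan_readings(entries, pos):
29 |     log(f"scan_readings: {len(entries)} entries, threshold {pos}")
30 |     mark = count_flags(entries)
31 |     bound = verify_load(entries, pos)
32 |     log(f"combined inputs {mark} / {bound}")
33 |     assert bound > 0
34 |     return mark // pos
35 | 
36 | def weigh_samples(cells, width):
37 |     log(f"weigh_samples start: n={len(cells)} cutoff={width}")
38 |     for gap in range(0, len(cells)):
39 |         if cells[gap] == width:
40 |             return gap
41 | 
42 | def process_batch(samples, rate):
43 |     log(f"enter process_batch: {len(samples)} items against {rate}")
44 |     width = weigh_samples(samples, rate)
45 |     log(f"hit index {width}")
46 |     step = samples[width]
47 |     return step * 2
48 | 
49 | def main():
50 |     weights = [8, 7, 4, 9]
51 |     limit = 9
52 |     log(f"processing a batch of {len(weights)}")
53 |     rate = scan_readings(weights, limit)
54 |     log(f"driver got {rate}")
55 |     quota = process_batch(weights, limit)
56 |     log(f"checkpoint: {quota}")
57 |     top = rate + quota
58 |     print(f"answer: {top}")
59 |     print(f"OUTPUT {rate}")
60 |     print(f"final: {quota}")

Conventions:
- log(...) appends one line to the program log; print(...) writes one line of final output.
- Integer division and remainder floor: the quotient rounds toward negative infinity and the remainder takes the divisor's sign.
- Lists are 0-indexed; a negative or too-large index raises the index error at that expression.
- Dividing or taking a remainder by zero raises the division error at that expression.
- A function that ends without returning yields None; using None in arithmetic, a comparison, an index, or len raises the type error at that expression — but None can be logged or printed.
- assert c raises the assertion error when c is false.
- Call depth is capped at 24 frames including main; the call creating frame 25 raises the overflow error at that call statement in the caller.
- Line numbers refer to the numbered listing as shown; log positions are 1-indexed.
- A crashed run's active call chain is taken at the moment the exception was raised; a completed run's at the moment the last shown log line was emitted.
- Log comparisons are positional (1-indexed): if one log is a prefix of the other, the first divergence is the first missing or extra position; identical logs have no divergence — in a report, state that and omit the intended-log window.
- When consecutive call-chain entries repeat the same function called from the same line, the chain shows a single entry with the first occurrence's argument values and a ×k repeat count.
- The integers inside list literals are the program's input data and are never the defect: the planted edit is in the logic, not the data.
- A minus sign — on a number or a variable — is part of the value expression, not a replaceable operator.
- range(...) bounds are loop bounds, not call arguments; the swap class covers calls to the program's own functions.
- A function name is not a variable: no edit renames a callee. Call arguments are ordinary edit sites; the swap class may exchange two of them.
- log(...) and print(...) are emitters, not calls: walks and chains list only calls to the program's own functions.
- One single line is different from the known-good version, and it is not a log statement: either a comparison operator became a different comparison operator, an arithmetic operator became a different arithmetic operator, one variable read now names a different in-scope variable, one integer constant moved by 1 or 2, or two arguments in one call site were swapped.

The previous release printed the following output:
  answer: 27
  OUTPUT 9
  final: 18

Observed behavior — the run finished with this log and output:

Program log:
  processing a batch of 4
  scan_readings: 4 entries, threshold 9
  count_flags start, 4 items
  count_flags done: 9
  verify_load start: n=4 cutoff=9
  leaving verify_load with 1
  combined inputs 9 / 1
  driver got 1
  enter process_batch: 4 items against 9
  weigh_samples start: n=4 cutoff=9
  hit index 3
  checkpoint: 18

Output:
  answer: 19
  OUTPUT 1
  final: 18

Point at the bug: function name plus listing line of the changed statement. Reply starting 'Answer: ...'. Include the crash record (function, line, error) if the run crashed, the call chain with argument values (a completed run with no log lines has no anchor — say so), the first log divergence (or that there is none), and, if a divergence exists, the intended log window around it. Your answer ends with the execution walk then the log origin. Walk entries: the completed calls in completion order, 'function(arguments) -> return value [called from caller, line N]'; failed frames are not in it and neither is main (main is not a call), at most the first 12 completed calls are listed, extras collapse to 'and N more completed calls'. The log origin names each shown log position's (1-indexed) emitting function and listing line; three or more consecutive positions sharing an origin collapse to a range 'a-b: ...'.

Answer: the defect is in scan_readings at line 34.
Key fact: Log line 8 is where behavior first shows: 'driver got 1' appears instead of 'driver got 9'.
Call chain: main.
First divergence: at position 8 the run shows 'driver got 1' where the working version logs 'driver got 9'.
Intended log window:
  6: leaving verify_load with 1
  7: combined inputs 9 / 1
  8: driver got 9
  9: enter process_batch: 4 items against 9
Execution walk:
  count_flags([8, 7, 4, 9]) -> 9  [called from scan_readings, line 30]
  verify_load([8, 7, 4, 9], 9) -> 1  [called from scan_readings, line 31]
  scan_readings([8, 7, 4, 9], 9) -> 1  [called from main, line 53]
  weigh_samples([8, 7, 4, 9], 9) -> 3  [called from process_batch, line 44]
  process_batch([8, 7, 4, 9], 9) -> 18  [called from main, line 55]
Log line origins:
  1: from main, line 52
  2: from scan_readings, line 29
  3: from count_flags, line 2
  4: from count_flags, line 7
  5: from verify_load, line 11
  6: from verify_load, line 16
  7: from scan_readings, line 32
  8: from main, line 54
  9: from process_batch, line 43
  10: from weigh_samples, line 37
  11: from process_batch, line 45
  12: from main, line 56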